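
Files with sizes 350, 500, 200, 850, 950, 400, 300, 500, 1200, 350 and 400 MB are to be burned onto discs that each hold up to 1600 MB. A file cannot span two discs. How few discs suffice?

4

Total = 1200 + 950 + 850 + 500 + 500 + 400 + 400 + 350 + 350 + 300 + 200 = 6000 MB.
Lower bound: ⌈6000/1600⌉ = 4 discs.
A packing using 4 discs:
  disc 1: 1200 + 400 = 1600
  disc 2: 950 + 500 = 1450
  disc 3: 850 + 500 + 200 = 1550
  disc 4: 400 + 350 + 350 + 300 = 1400
This matches the lower bound, so 4 is optimal.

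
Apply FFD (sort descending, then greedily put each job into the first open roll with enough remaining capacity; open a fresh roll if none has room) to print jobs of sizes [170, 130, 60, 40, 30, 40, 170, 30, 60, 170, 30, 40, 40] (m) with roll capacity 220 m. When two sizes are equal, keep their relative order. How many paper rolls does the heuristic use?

Sorted descending: 170, 170, 170, 130, 60, 60, 40, 40, 40, 40, 30, 30, 30.
  170 → roll 1 (new)  [load 170/220]
  170 → roll 2 (new)  [load 170/220]
  170 → roll 3 (new)  [load 170/220]
  130 → roll 4 (new)  [load 130/220]
  60 → roll 4  [load 190/220]
  60 → roll 5 (new)  [load 60/220]
  40 → roll 1  [load 210/220]
  40 → roll 2  [load 210/220]
  40 → roll 3  [load 210/220]
  40 → roll 5  [load 100/220]
  30 → roll 4  [load 220/220]
  30 → roll 5  [load 130/220]
  30 → roll 5  [load 160/220]
5 paper rolls opened.

5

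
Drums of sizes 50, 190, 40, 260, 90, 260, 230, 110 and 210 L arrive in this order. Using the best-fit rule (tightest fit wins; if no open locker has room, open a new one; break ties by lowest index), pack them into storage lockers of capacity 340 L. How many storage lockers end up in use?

5

  50 → locker 1 (new)  [load 50/340]
  190 → locker 1  [load 240/340]
  40 → locker 1  [load 280/340]
  260 → locker 2 (new)  [load 260/340]
  90 → locker 3 (new)  [load 90/340]
  260 → locker 4 (new)  [load 260/340]
  230 → locker 3  [load 320/340]
  110 → locker 5 (new)  [load 110/340]
  210 → locker 5  [load 320/340]
5 storage lockers opened.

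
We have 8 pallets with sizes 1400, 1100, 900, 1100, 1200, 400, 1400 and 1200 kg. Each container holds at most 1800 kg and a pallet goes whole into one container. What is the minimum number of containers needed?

Total = 1400 + 1400 + 1200 + 1200 + 1100 + 1100 + 900 + 400 = 8700 kg.
Lower bound: ⌈8700/1800⌉ = 5 containers.
Also, 6 pallets each exceed 900 kg, and no two of those can share a container, so at least 6 containers are needed.
A packing using 7 containers:
  container 1: 1400 + 400 = 1800
  container 2: 1400 = 1400
  container 3: 1200 = 1200
  container 4: 1200 = 1200
  container 5: 1100 = 1100
  container 6: 1100 = 1100
  container 7: 900 = 900
No arrangement into 6 containers stays within capacity, so 7 is optimal.

7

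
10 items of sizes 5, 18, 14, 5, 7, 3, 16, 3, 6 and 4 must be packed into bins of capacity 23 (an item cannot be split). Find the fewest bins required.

Total = 18 + 16 + 14 + 7 + 6 + 5 + 5 + 4 + 3 + 3 = 81.
Lower bound: ⌈81/23⌉ = 4 bins.
A packing using 4 bins:
  bin 1: 18 + 5 = 23
  bin 2: 16 + 7 = 23
  bin 3: 14 + 6 + 3 = 23
  bin 4: 5 + 4 + 3 = 12
This matches the lower bound, so 4 is optimal.

4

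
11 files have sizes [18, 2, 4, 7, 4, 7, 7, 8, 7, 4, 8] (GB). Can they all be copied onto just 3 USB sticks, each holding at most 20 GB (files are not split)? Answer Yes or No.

No

Total = 76 GB; ⌈76/20⌉ = 4.
At least 4 USB sticks are required, but only 3 are allowed.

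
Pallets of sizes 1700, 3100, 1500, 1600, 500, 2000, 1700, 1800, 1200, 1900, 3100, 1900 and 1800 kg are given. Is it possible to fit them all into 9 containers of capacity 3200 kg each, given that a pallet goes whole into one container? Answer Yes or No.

No

Total = 23800 kg; ⌈23800/3200⌉ = 8.
9 pallets each exceed half the capacity and cannot share a container, forcing at least 9 containers.
The bound of 9 does not rule out 9, but exhaustive search shows no assignment into 9 containers of capacity 3200 kg exists — the minimum is 10.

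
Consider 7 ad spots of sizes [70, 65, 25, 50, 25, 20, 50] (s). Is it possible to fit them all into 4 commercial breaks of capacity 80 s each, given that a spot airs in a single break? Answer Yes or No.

No

Total = 305 s; ⌈305/80⌉ = 4.
The bound of 4 does not rule out 4, but exhaustive search shows no assignment into 4 commercial breaks of capacity 80 s exists — the minimum is 5.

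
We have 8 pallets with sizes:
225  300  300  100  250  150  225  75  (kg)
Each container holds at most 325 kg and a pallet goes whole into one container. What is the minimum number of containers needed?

6

Total = 300 + 300 + 250 + 225 + 225 + 150 + 100 + 75 = 1625 kg.
Lower bound: ⌈1625/325⌉ = 5 containers.
A packing using 6 containers:
  container 1: 300 = 300
  container 2: 300 = 300
  container 3: 250 + 75 = 325
  container 4: 225 + 100 = 325
  container 5: 225 = 225
  container 6: 150 = 150
No arrangement into 5 containers stays within capacity, so 6 is optimal.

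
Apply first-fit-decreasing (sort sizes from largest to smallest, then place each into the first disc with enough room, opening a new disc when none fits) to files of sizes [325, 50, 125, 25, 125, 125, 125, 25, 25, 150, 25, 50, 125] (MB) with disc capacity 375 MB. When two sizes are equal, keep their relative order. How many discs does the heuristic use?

4

Sorted descending: 325, 150, 125, 125, 125, 125, 125, 50, 50, 25, 25, 25, 25.
  325 → disc 1 (new)  [load 325/375]
  150 → disc 2 (new)  [load 150/375]
  125 → disc 2  [load 275/375]
  125 → disc 3 (new)  [load 125/375]
  125 → disc 3  [load 250/375]
  125 → disc 3  [load 375/375]
  125 → disc 4 (new)  [load 125/375]
  50 → disc 1  [load 375/375]
  50 → disc 2  [load 325/375]
  25 → disc 2  [load 350/375]
  25 → disc 2  [load 375/375]
  25 → disc 4  [load 150/375]
  25 → disc 4  [load 175/375]
4 discs opened.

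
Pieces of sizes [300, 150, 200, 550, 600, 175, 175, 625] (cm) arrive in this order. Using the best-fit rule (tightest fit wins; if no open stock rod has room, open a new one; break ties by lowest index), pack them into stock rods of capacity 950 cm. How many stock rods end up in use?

  300 → stock rod 1 (new)  [load 300/950]
  150 → stock rod 1  [load 450/950]
  200 → stock rod 1  [load 650/950]
  550 → stock rod 2 (new)  [load 550/950]
  600 → stock rod 3 (new)  [load 600/950]
  175 → stock rod 1  [load 825/950]
  175 → stock rod 3  [load 775/950]
  625 → stock rod 4 (new)  [load 625/950]
4 stock rods opened.

4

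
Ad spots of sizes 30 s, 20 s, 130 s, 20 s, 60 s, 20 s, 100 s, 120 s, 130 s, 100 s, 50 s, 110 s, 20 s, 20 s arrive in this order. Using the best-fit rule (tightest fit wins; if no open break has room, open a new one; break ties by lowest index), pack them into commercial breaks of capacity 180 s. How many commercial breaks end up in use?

7

  30 → break 1 (new)  [load 30/180]
  20 → break 1  [load 50/180]
  130 → break 1  [load 180/180]
  20 → break 2 (new)  [load 20/180]
  60 → break 2  [load 80/180]
  20 → break 2  [load 100/180]
  100 → break 3 (new)  [load 100/180]
  120 → break 4 (new)  [load 120/180]
  130 → break 5 (new)  [load 130/180]
  100 → break 6 (new)  [load 100/180]
  50 → break 5  [load 180/180]
  110 → break 7 (new)  [load 110/180]
  20 → break 4  [load 140/180]
  20 → break 4  [load 160/180]
7 commercial breaks opened.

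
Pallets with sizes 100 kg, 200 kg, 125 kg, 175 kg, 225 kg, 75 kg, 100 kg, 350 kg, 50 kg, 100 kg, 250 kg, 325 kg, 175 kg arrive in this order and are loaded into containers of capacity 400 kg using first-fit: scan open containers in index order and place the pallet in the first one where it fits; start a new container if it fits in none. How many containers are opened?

7

  100 → container 1 (new)  [load 100/400]
  200 → container 1  [load 300/400]
  125 → container 2 (new)  [load 125/400]
  175 → container 2  [load 300/400]
  225 → container 3 (new)  [load 225/400]
  75 → container 1  [load 375/400]
  100 → container 2  [load 400/400]
  350 → container 4 (new)  [load 350/400]
  50 → container 3  [load 275/400]
  100 → container 3  [load 375/400]
  250 → container 5 (new)  [load 250/400]
  325 → container 6 (new)  [load 325/400]
  175 → container 7 (new)  [load 175/400]
7 containers opened.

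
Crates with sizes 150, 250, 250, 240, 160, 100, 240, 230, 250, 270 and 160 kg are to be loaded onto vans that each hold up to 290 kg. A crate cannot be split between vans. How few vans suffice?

10

Total = 270 + 250 + 250 + 250 + 240 + 240 + 230 + 160 + 160 + 150 + 100 = 2300 kg.
Lower bound: ⌈2300/290⌉ = 8 vans.
Also, 10 crates each exceed 145 kg, and no two of those can share a van, so at least 10 vans are needed.
A packing using 10 vans:
  van 1: 270 = 270
  van 2: 250 = 250
  van 3: 250 = 250
  van 4: 250 = 250
  van 5: 240 = 240
  van 6: 240 = 240
  van 7: 230 = 230
  van 8: 160 + 100 = 260
  van 9: 160 = 160
  van 10: 150 = 150
This matches the lower bound, so 10 is optimal.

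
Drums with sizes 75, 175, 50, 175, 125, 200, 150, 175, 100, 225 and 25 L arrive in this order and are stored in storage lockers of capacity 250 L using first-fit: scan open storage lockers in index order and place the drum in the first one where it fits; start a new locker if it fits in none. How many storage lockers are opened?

  75 → locker 1 (new)  [load 75/250]
  175 → locker 1  [load 250/250]
  50 → locker 2 (new)  [load 50/250]
  175 → locker 2  [load 225/250]
  125 → locker 3 (new)  [load 125/250]
  200 → locker 4 (new)  [load 200/250]
  150 → locker 5 (new)  [load 150/250]
  175 → locker 6 (new)  [load 175/250]
  100 → locker 3  [load 225/250]
  225 → locker 7 (new)  [load 225/250]
  25 → locker 2  [load 250/250]
7 storage lockers opened.

7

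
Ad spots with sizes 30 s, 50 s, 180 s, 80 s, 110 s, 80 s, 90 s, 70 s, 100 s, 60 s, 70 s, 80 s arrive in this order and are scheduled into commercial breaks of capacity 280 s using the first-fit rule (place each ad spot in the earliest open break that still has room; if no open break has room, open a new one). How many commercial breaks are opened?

  30 → break 1 (new)  [load 30/280]
  50 → break 1  [load 80/280]
  180 → break 1  [load 260/280]
  80 → break 2 (new)  [load 80/280]
  110 → break 2  [load 190/280]
  80 → break 2  [load 270/280]
  90 → break 3 (new)  [load 90/280]
  70 → break 3  [load 160/280]
  100 → break 3  [load 260/280]
  60 → break 4 (new)  [load 60/280]
  70 → break 4  [load 130/280]
  80 → break 4  [load 210/280]
4 commercial breaks opened.

4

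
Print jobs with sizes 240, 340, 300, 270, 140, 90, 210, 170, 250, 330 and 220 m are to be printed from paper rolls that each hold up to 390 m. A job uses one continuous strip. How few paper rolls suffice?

8

Total = 340 + 330 + 300 + 270 + 250 + 240 + 220 + 210 + 170 + 140 + 90 = 2560 m.
Lower bound: ⌈2560/390⌉ = 7 paper rolls.
Also, 8 print jobs each exceed 195 m, and no two of those can share a roll, so at least 8 paper rolls are needed.
A packing using 8 paper rolls:
  roll 1: 340 = 340
  roll 2: 330 = 330
  roll 3: 300 + 90 = 390
  roll 4: 270 = 270
  roll 5: 250 + 140 = 390
  roll 6: 240 = 240
  roll 7: 220 + 170 = 390
  roll 8: 210 = 210
This matches the lower bound, so 8 is optimal.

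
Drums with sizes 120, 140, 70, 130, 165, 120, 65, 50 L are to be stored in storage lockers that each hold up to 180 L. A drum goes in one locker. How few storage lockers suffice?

6

Total = 165 + 140 + 130 + 120 + 120 + 70 + 65 + 50 = 860 L.
Lower bound: ⌈860/180⌉ = 5 storage lockers.
A packing using 6 storage lockers:
  locker 1: 165 = 165
  locker 2: 140 = 140
  locker 3: 130 + 50 = 180
  locker 4: 120 = 120
  locker 5: 120 = 120
  locker 6: 70 + 65 = 135
No arrangement into 5 storage lockers stays within capacity, so 6 is optimal.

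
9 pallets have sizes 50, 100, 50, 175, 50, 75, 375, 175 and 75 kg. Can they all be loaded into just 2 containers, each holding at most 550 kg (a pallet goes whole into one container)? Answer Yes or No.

No

Total = 1125 kg; ⌈1125/550⌉ = 3.
At least 3 containers are required, but only 2 are allowed.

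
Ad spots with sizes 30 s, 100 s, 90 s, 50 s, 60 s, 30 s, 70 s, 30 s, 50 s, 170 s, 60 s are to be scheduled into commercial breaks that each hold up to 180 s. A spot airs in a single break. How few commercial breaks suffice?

5

Total = 170 + 100 + 90 + 70 + 60 + 60 + 50 + 50 + 30 + 30 + 30 = 740 s.
Lower bound: ⌈740/180⌉ = 5 commercial breaks.
A packing using 5 commercial breaks:
  break 1: 170 = 170
  break 2: 100 + 70 = 170
  break 3: 90 + 60 + 30 = 180
  break 4: 60 + 50 + 50 = 160
  break 5: 30 + 30 = 60
This matches the lower bound, so 5 is optimal.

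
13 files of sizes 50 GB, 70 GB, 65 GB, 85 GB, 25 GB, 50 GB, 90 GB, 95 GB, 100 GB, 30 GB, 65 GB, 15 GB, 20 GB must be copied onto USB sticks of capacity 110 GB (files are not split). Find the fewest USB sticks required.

Total = 100 + 95 + 90 + 85 + 70 + 65 + 65 + 50 + 50 + 30 + 25 + 20 + 15 = 760 GB.
Lower bound: ⌈760/110⌉ = 7 USB sticks.
A packing using 8 USB sticks:
  USB stick 1: 100 = 100
  USB stick 2: 95 + 15 = 110
  USB stick 3: 90 + 20 = 110
  USB stick 4: 85 + 25 = 110
  USB stick 5: 70 + 30 = 100
  USB stick 6: 65 = 65
  USB stick 7: 65 = 65
  USB stick 8: 50 + 50 = 100
No arrangement into 7 USB sticks stays within capacity, so 8 is optimal.

8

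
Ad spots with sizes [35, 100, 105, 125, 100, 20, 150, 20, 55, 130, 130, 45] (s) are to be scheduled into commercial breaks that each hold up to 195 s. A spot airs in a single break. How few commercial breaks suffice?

7

Total = 150 + 130 + 130 + 125 + 105 + 100 + 100 + 55 + 45 + 35 + 20 + 20 = 1015 s.
Lower bound: ⌈1015/195⌉ = 6 commercial breaks.
Also, 7 ad spots each exceed 195/2 s, and no two of those can share a break, so at least 7 commercial breaks are needed.
A packing using 7 commercial breaks:
  break 1: 150 + 45 = 195
  break 2: 130 + 55 = 185
  break 3: 130 + 35 + 20 = 185
  break 4: 125 + 20 = 145
  break 5: 105 = 105
  break 6: 100 = 100
  break 7: 100 = 100
This matches the lower bound, so 7 is optimal.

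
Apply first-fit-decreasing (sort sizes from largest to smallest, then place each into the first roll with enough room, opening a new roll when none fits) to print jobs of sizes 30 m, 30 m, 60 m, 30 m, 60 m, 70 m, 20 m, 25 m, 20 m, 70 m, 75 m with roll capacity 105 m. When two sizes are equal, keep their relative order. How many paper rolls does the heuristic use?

5

Sorted descending: 75, 70, 70, 60, 60, 30, 30, 30, 25, 20, 20.
  75 → roll 1 (new)  [load 75/105]
  70 → roll 2 (new)  [load 70/105]
  70 → roll 3 (new)  [load 70/105]
  60 → roll 4 (new)  [load 60/105]
  60 → roll 5 (new)  [load 60/105]
  30 → roll 1  [load 105/105]
  30 → roll 2  [load 100/105]
  30 → roll 3  [load 100/105]
  25 → roll 4  [load 85/105]
  20 → roll 4  [load 105/105]
  20 → roll 5  [load 80/105]
5 paper rolls opened.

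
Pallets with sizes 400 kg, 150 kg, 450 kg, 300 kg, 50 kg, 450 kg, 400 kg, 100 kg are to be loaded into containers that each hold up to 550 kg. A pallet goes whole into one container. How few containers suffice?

Total = 450 + 450 + 400 + 400 + 300 + 150 + 100 + 50 = 2300 kg.
Lower bound: ⌈2300/550⌉ = 5 containers.
A packing using 5 containers:
  container 1: 450 + 100 = 550
  container 2: 450 + 50 = 500
  container 3: 400 + 150 = 550
  container 4: 400 = 400
  container 5: 300 = 300
This matches the lower bound, so 5 is optimal.

5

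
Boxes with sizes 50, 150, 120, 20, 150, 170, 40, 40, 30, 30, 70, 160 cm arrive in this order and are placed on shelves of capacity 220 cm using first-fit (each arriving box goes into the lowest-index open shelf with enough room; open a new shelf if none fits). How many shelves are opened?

  50 → shelf 1 (new)  [load 50/220]
  150 → shelf 1  [load 200/220]
  120 → shelf 2 (new)  [load 120/220]
  20 → shelf 1  [load 220/220]
  150 → shelf 3 (new)  [load 150/220]
  170 → shelf 4 (new)  [load 170/220]
  40 → shelf 2  [load 160/220]
  40 → shelf 2  [load 200/220]
  30 → shelf 3  [load 180/220]
  30 → shelf 3  [load 210/220]
  70 → shelf 5 (new)  [load 70/220]
  160 → shelf 6 (new)  [load 160/220]
6 shelves opened.

6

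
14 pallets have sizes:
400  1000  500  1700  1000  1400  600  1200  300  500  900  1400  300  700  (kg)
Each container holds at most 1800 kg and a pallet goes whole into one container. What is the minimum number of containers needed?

Total = 1700 + 1400 + 1400 + 1200 + 1000 + 1000 + 900 + 700 + 600 + 500 + 500 + 400 + 300 + 300 = 11900 kg.
Lower bound: ⌈11900/1800⌉ = 7 containers.
A packing using 7 containers:
  container 1: 1700 = 1700
  container 2: 1400 + 400 = 1800
  container 3: 1400 + 300 = 1700
  container 4: 1200 + 600 = 1800
  container 5: 1000 + 700 = 1700
  container 6: 1000 + 500 + 300 = 1800
  container 7: 900 + 500 = 1400
This matches the lower bound, so 7 is optimal.

7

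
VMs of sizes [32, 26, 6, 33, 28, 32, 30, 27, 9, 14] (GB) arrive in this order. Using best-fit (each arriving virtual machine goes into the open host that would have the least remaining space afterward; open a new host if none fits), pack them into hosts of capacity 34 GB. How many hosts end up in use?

  32 → host 1 (new)  [load 32/34]
  26 → host 2 (new)  [load 26/34]
  6 → host 2  [load 32/34]
  33 → host 3 (new)  [load 33/34]
  28 → host 4 (new)  [load 28/34]
  32 → host 5 (new)  [load 32/34]
  30 → host 6 (new)  [load 30/34]
  27 → host 7 (new)  [load 27/34]
  9 → host 8 (new)  [load 9/34]
  14 → host 8  [load 23/34]
8 hosts opened.

8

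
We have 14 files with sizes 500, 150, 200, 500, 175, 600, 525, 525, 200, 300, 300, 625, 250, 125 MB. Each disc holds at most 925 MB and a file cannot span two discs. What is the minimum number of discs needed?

6

Total = 625 + 600 + 525 + 525 + 500 + 500 + 300 + 300 + 250 + 200 + 200 + 175 + 150 + 125 = 4975 MB.
Lower bound: ⌈4975/925⌉ = 6 discs.
A packing using 6 discs:
  disc 1: 625 + 300 = 925
  disc 2: 600 + 300 = 900
  disc 3: 525 + 250 + 150 = 925
  disc 4: 525 + 200 + 200 = 925
  disc 5: 500 + 175 + 125 = 800
  disc 6: 500 = 500
This matches the lower bound, so 6 is optimal.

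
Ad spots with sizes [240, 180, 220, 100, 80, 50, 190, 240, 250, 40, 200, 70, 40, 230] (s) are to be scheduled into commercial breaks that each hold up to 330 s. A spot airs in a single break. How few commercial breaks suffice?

Total = 250 + 240 + 240 + 230 + 220 + 200 + 190 + 180 + 100 + 80 + 70 + 50 + 40 + 40 = 2130 s.
Lower bound: ⌈2130/330⌉ = 7 commercial breaks.
Also, 8 ad spots each exceed 165 s, and no two of those can share a break, so at least 8 commercial breaks are needed.
A packing using 8 commercial breaks:
  break 1: 250 + 80 = 330
  break 2: 240 + 70 = 310
  break 3: 240 + 50 + 40 = 330
  break 4: 230 + 100 = 330
  break 5: 220 + 40 = 260
  break 6: 200 = 200
  break 7: 190 = 190
  break 8: 180 = 180
This matches the lower bound, so 8 is optimal.

8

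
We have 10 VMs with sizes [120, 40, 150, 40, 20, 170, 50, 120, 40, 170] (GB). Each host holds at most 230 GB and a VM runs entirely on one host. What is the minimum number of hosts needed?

Total = 170 + 170 + 150 + 120 + 120 + 50 + 40 + 40 + 40 + 20 = 920 GB.
Lower bound: ⌈920/230⌉ = 4 hosts.
Also, 5 VMs each exceed 115 GB, and no two of those can share a host, so at least 5 hosts are needed.
A packing using 5 hosts:
  host 1: 170 + 50 = 220
  host 2: 170 + 40 + 20 = 230
  host 3: 150 + 40 + 40 = 230
  host 4: 120 = 120
  host 5: 120 = 120
This matches the lower bound, so 5 is optimal.

5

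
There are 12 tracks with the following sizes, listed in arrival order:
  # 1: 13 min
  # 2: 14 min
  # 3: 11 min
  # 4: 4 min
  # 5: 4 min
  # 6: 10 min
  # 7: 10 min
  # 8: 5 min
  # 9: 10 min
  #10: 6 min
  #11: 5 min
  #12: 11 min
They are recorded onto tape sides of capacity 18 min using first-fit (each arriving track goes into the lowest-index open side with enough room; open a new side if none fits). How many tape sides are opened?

7

  13 → side 1 (new)  [load 13/18]
  14 → side 2 (new)  [load 14/18]
  11 → side 3 (new)  [load 11/18]
  4 → side 1  [load 17/18]
  4 → side 2  [load 18/18]
  10 → side 4 (new)  [load 10/18]
  10 → side 5 (new)  [load 10/18]
  5 → side 3  [load 16/18]
  10 → side 6 (new)  [load 10/18]
  6 → side 4  [load 16/18]
  5 → side 5  [load 15/18]
  11 → side 7 (new)  [load 11/18]
7 tape sides opened.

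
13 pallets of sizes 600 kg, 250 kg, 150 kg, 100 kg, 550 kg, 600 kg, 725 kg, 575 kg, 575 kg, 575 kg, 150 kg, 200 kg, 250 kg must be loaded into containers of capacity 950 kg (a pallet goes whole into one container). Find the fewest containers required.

7

Total = 725 + 600 + 600 + 575 + 575 + 575 + 550 + 250 + 250 + 200 + 150 + 150 + 100 = 5300 kg.
Lower bound: ⌈5300/950⌉ = 6 containers.
Also, 7 pallets each exceed 475 kg, and no two of those can share a container, so at least 7 containers are needed.
A packing using 7 containers:
  container 1: 725 + 200 = 925
  container 2: 600 + 250 + 100 = 950
  container 3: 600 + 250 = 850
  container 4: 575 + 150 + 150 = 875
  container 5: 575 = 575
  container 6: 575 = 575
  container 7: 550 = 550
This matches the lower bound, so 7 is optimal.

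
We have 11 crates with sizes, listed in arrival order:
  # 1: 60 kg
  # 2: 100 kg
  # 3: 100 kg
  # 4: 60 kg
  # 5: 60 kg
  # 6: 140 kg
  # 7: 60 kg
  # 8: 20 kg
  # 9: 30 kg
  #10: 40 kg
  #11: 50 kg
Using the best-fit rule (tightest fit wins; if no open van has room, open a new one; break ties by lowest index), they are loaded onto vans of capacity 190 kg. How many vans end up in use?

  60 → van 1 (new)  [load 60/190]
  100 → van 1  [load 160/190]
  100 → van 2 (new)  [load 100/190]
  60 → van 2  [load 160/190]
  60 → van 3 (new)  [load 60/190]
  140 → van 4 (new)  [load 140/190]
  60 → van 3  [load 120/190]
  20 → van 1  [load 180/190]
  30 → van 2  [load 190/190]
  40 → van 4  [load 180/190]
  50 → van 3  [load 170/190]
4 vans opened.

4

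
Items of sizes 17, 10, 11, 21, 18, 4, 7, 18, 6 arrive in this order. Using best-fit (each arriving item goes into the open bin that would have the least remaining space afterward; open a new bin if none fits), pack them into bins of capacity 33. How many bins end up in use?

  17 → bin 1 (new)  [load 17/33]
  10 → bin 1  [load 27/33]
  11 → bin 2 (new)  [load 11/33]
  21 → bin 2  [load 32/33]
  18 → bin 3 (new)  [load 18/33]
  4 → bin 1  [load 31/33]
  7 → bin 3  [load 25/33]
  18 → bin 4 (new)  [load 18/33]
  6 → bin 3  [load 31/33]
4 bins opened.

4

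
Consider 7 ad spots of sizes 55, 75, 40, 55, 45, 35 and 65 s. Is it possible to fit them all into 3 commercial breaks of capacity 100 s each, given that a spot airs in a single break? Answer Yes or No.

Total = 370 s; ⌈370/100⌉ = 4.
At least 4 commercial breaks are required, but only 3 are allowed.

No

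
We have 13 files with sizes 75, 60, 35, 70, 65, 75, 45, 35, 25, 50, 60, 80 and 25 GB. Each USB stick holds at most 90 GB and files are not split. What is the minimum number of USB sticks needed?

9

Total = 80 + 75 + 75 + 70 + 65 + 60 + 60 + 50 + 45 + 35 + 35 + 25 + 25 = 700 GB.
Lower bound: ⌈700/90⌉ = 8 USB sticks.
A packing using 9 USB sticks:
  USB stick 1: 80 = 80
  USB stick 2: 75 = 75
  USB stick 3: 75 = 75
  USB stick 4: 70 = 70
  USB stick 5: 65 + 25 = 90
  USB stick 6: 60 + 25 = 85
  USB stick 7: 60 = 60
  USB stick 8: 50 + 35 = 85
  USB stick 9: 45 + 35 = 80
No arrangement into 8 USB sticks stays within capacity, so 9 is optimal.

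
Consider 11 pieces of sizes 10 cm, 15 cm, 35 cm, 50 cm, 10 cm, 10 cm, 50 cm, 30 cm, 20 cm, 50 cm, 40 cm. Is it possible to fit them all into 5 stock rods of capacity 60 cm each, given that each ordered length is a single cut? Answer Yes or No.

Total = 320 cm; ⌈320/60⌉ = 6.
At least 6 stock rods are required, but only 5 are allowed.

No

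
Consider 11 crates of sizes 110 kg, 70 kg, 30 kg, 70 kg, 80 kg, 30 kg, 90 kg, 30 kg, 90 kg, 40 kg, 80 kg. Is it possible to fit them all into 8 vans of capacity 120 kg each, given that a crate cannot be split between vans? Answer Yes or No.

A valid assignment using 7 vans:
  van 1: 110 = 110
  van 2: 90 + 30 = 120
  van 3: 90 + 30 = 120
  van 4: 80 + 40 = 120
  van 5: 80 + 30 = 110
  van 6: 70 = 70
  van 7: 70 = 70
That uses only 7 ≤ 8, so 8 vans are enough.

Yes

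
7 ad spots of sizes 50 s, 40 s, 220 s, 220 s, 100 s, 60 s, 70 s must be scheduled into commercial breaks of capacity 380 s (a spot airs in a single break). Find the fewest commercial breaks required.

Total = 220 + 220 + 100 + 70 + 60 + 50 + 40 = 760 s.
Lower bound: ⌈760/380⌉ = 2 commercial breaks.
A packing using 2 commercial breaks:
  break 1: 220 + 100 + 60 = 380
  break 2: 220 + 70 + 50 + 40 = 380
This matches the lower bound, so 2 is optimal.

2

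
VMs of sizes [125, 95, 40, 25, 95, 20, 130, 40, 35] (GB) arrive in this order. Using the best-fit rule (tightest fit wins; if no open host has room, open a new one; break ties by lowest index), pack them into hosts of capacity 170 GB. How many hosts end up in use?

4

  125 → host 1 (new)  [load 125/170]
  95 → host 2 (new)  [load 95/170]
  40 → host 1  [load 165/170]
  25 → host 2  [load 120/170]
  95 → host 3 (new)  [load 95/170]
  20 → host 2  [load 140/170]
  130 → host 4 (new)  [load 130/170]
  40 → host 4  [load 170/170]
  35 → host 3  [load 130/170]
4 hosts opened.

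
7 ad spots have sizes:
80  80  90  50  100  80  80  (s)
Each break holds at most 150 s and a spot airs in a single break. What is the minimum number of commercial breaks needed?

Total = 100 + 90 + 80 + 80 + 80 + 80 + 50 = 560 s.
Lower bound: ⌈560/150⌉ = 4 commercial breaks.
Also, 6 ad spots each exceed 75 s, and no two of those can share a break, so at least 6 commercial breaks are needed.
A packing using 6 commercial breaks:
  break 1: 100 + 50 = 150
  break 2: 90 = 90
  break 3: 80 = 80
  break 4: 80 = 80
  break 5: 80 = 80
  break 6: 80 = 80
This matches the lower bound, so 6 is optimal.

6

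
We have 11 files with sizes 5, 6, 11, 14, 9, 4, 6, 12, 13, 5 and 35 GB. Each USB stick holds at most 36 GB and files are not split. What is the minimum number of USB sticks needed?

Total = 35 + 14 + 13 + 12 + 11 + 9 + 6 + 6 + 5 + 5 + 4 = 120 GB.
Lower bound: ⌈120/36⌉ = 4 USB sticks.
A packing using 4 USB sticks:
  USB stick 1: 35 = 35
  USB stick 2: 14 + 13 + 9 = 36
  USB stick 3: 12 + 11 + 6 + 6 = 35
  USB stick 4: 5 + 5 + 4 = 14
This matches the lower bound, so 4 is optimal.

4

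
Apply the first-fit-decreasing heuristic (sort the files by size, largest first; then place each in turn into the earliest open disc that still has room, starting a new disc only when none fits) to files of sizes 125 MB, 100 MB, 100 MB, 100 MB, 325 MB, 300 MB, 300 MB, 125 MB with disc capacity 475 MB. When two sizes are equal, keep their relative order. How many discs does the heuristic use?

4

Sorted descending: 325, 300, 300, 125, 125, 100, 100, 100.
  325 → disc 1 (new)  [load 325/475]
  300 → disc 2 (new)  [load 300/475]
  300 → disc 3 (new)  [load 300/475]
  125 → disc 1  [load 450/475]
  125 → disc 2  [load 425/475]
  100 → disc 3  [load 400/475]
  100 → disc 4 (new)  [load 100/475]
  100 → disc 4  [load 200/475]
4 discs opened.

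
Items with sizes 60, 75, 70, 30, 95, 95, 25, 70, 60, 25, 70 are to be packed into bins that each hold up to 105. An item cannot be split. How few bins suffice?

8

Total = 95 + 95 + 75 + 70 + 70 + 70 + 60 + 60 + 30 + 25 + 25 = 675.
Lower bound: ⌈675/105⌉ = 7 bins.
Also, 8 items each exceed 105/2, and no two of those can share a bin, so at least 8 bins are needed.
A packing using 8 bins:
  bin 1: 95 = 95
  bin 2: 95 = 95
  bin 3: 75 + 30 = 105
  bin 4: 70 + 25 = 95
  bin 5: 70 + 25 = 95
  bin 6: 70 = 70
  bin 7: 60 = 60
  bin 8: 60 = 60
This matches the lower bound, so 8 is optimal.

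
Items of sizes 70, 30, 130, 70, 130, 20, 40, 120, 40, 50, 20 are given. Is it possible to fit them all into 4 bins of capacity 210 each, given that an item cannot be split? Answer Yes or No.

A valid assignment using 4 bins:
  bin 1: 130 + 70 = 200
  bin 2: 130 + 70 = 200
  bin 3: 120 + 50 + 40 = 210
  bin 4: 40 + 30 + 20 + 20 = 110
Every load is within 210, so 4 bins suffice.

Yes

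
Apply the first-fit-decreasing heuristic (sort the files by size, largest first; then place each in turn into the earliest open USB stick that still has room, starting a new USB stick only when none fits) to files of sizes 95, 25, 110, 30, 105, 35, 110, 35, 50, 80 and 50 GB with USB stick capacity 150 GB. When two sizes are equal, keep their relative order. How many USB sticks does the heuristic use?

Sorted descending: 110, 110, 105, 95, 80, 50, 50, 35, 35, 30, 25.
  110 → USB stick 1 (new)  [load 110/150]
  110 → USB stick 2 (new)  [load 110/150]
  105 → USB stick 3 (new)  [load 105/150]
  95 → USB stick 4 (new)  [load 95/150]
  80 → USB stick 5 (new)  [load 80/150]
  50 → USB stick 4  [load 145/150]
  50 → USB stick 5  [load 130/150]
  35 → USB stick 1  [load 145/150]
  35 → USB stick 2  [load 145/150]
  30 → USB stick 3  [load 135/150]
  25 → USB stick 6 (new)  [load 25/150]
6 USB sticks opened.

6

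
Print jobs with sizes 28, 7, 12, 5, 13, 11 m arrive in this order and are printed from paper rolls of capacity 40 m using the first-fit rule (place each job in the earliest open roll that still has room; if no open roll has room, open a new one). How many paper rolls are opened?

  28 → roll 1 (new)  [load 28/40]
  7 → roll 1  [load 35/40]
  12 → roll 2 (new)  [load 12/40]
  5 → roll 1  [load 40/40]
  13 → roll 2  [load 25/40]
  11 → roll 2  [load 36/40]
2 paper rolls opened.

2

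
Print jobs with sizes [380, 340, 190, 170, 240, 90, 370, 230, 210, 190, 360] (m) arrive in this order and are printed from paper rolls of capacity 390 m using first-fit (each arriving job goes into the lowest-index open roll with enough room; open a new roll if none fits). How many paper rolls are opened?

9

  380 → roll 1 (new)  [load 380/390]
  340 → roll 2 (new)  [load 340/390]
  190 → roll 3 (new)  [load 190/390]
  170 → roll 3  [load 360/390]
  240 → roll 4 (new)  [load 240/390]
  90 → roll 4  [load 330/390]
  370 → roll 5 (new)  [load 370/390]
  230 → roll 6 (new)  [load 230/390]
  210 → roll 7 (new)  [load 210/390]
  190 → roll 8 (new)  [load 190/390]
  360 → roll 9 (new)  [load 360/390]
9 paper rolls opened.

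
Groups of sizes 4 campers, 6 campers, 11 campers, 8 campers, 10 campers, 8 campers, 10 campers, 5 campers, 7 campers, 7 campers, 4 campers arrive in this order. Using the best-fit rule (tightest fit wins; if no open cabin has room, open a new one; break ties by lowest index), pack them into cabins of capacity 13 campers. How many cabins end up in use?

  4 → cabin 1 (new)  [load 4/13]
  6 → cabin 1  [load 10/13]
  11 → cabin 2 (new)  [load 11/13]
  8 → cabin 3 (new)  [load 8/13]
  10 → cabin 4 (new)  [load 10/13]
  8 → cabin 5 (new)  [load 8/13]
  10 → cabin 6 (new)  [load 10/13]
  5 → cabin 3  [load 13/13]
  7 → cabin 7 (new)  [load 7/13]
  7 → cabin 8 (new)  [load 7/13]
  4 → cabin 5  [load 12/13]
8 cabins opened.

8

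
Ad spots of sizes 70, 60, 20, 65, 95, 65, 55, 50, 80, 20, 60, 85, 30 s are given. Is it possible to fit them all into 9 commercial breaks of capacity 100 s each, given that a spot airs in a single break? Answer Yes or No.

Total = 755 s; ⌈755/100⌉ = 8.
9 ad spots each exceed half the capacity and cannot share a break, forcing at least 9 commercial breaks.
The bound of 9 does not rule out 9, but exhaustive search shows no assignment into 9 commercial breaks of capacity 100 s exists — the minimum is 10.

No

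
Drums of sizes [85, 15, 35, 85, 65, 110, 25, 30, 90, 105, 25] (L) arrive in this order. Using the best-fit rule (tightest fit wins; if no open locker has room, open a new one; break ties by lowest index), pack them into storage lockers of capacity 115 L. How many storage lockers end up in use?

  85 → locker 1 (new)  [load 85/115]
  15 → locker 1  [load 100/115]
  35 → locker 2 (new)  [load 35/115]
  85 → locker 3 (new)  [load 85/115]
  65 → locker 2  [load 100/115]
  110 → locker 4 (new)  [load 110/115]
  25 → locker 3  [load 110/115]
  30 → locker 5 (new)  [load 30/115]
  90 → locker 6 (new)  [load 90/115]
  105 → locker 7 (new)  [load 105/115]
  25 → locker 6  [load 115/115]
7 storage lockers opened.

7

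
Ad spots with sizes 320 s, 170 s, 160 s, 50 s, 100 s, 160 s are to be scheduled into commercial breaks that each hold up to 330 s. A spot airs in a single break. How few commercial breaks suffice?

3

Total = 320 + 170 + 160 + 160 + 100 + 50 = 960 s.
Lower bound: ⌈960/330⌉ = 3 commercial breaks.
A packing using 3 commercial breaks:
  break 1: 320 = 320
  break 2: 170 + 160 = 330
  break 3: 160 + 100 + 50 = 310
This matches the lower bound, so 3 is optimal.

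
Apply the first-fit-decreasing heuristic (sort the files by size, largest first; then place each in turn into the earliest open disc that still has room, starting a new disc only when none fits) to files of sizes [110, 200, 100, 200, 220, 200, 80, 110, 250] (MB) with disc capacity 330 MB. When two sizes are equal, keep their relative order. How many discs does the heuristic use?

Sorted descending: 250, 220, 200, 200, 200, 110, 110, 100, 80.
  250 → disc 1 (new)  [load 250/330]
  220 → disc 2 (new)  [load 220/330]
  200 → disc 3 (new)  [load 200/330]
  200 → disc 4 (new)  [load 200/330]
  200 → disc 5 (new)  [load 200/330]
  110 → disc 2  [load 330/330]
  110 → disc 3  [load 310/330]
  100 → disc 4  [load 300/330]
  80 → disc 1  [load 330/330]
5 discs opened.

5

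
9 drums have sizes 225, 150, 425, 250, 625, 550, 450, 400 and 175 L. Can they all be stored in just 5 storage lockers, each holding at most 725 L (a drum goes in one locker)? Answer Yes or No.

Yes

A valid assignment using 5 storage lockers:
  locker 1: 625 = 625
  locker 2: 550 + 175 = 725
  locker 3: 450 + 250 = 700
  locker 4: 425 + 225 = 650
  locker 5: 400 + 150 = 550
Every load is within 725 L, so 5 storage lockers suffice.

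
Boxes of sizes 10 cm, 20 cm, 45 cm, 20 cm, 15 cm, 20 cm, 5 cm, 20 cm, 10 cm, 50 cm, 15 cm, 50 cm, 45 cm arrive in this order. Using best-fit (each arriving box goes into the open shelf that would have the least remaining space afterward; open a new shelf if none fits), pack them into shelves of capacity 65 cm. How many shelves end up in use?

6

  10 → shelf 1 (new)  [load 10/65]
  20 → shelf 1  [load 30/65]
  45 → shelf 2 (new)  [load 45/65]
  20 → shelf 2  [load 65/65]
  15 → shelf 1  [load 45/65]
  20 → shelf 1  [load 65/65]
  5 → shelf 3 (new)  [load 5/65]
  20 → shelf 3  [load 25/65]
  10 → shelf 3  [load 35/65]
  50 → shelf 4 (new)  [load 50/65]
  15 → shelf 4  [load 65/65]
  50 → shelf 5 (new)  [load 50/65]
  45 → shelf 6 (new)  [load 45/65]
6 shelves opened.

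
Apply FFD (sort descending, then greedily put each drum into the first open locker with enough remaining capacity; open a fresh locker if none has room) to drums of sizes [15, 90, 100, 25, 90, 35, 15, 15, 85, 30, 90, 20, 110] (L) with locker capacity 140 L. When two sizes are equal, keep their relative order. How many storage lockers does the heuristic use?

6

Sorted descending: 110, 100, 90, 90, 90, 85, 35, 30, 25, 20, 15, 15, 15.
  110 → locker 1 (new)  [load 110/140]
  100 → locker 2 (new)  [load 100/140]
  90 → locker 3 (new)  [load 90/140]
  90 → locker 4 (new)  [load 90/140]
  90 → locker 5 (new)  [load 90/140]
  85 → locker 6 (new)  [load 85/140]
  35 → locker 2  [load 135/140]
  30 → locker 1  [load 140/140]
  25 → locker 3  [load 115/140]
  20 → locker 3  [load 135/140]
  15 → locker 4  [load 105/140]
  15 → locker 4  [load 120/140]
  15 → locker 4  [load 135/140]
6 storage lockers opened.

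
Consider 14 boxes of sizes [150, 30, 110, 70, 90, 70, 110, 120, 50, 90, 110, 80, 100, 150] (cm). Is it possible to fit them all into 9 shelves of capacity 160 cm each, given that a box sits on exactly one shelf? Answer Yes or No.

No

Total = 1330 cm; ⌈1330/160⌉ = 9.
The bound of 9 does not rule out 9, but exhaustive search shows no assignment into 9 shelves of capacity 160 cm exists — the minimum is 10.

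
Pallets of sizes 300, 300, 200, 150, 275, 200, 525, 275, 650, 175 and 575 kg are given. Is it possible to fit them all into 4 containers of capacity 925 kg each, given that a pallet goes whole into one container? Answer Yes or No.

A valid assignment using 4 containers:
  container 1: 650 + 275 = 925
  container 2: 575 + 300 = 875
  container 3: 525 + 200 + 200 = 925
  container 4: 300 + 275 + 175 + 150 = 900
Every load is within 925 kg, so 4 containers suffice.

Yes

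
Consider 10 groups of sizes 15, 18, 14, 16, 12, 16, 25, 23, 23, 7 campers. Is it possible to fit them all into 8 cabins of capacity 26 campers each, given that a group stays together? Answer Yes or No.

A valid assignment using 8 cabins:
  cabin 1: 25 = 25
  cabin 2: 23 = 23
  cabin 3: 23 = 23
  cabin 4: 18 + 7 = 25
  cabin 5: 16 = 16
  cabin 6: 16 = 16
  cabin 7: 15 = 15
  cabin 8: 14 + 12 = 26
Every load is within 26 campers, so 8 cabins suffice.

Yes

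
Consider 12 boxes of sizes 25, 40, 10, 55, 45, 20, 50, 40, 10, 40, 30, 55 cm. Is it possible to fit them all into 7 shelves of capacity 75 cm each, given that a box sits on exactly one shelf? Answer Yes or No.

A valid assignment using 7 shelves:
  shelf 1: 55 + 20 = 75
  shelf 2: 55 + 10 + 10 = 75
  shelf 3: 50 + 25 = 75
  shelf 4: 45 + 30 = 75
  shelf 5: 40 = 40
  shelf 6: 40 = 40
  shelf 7: 40 = 40
Every load is within 75 cm, so 7 shelves suffice.

Yes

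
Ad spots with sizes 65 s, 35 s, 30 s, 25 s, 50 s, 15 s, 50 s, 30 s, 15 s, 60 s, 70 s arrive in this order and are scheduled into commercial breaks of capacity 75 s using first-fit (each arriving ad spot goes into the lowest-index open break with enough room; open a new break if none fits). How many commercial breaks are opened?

  65 → break 1 (new)  [load 65/75]
  35 → break 2 (new)  [load 35/75]
  30 → break 2  [load 65/75]
  25 → break 3 (new)  [load 25/75]
  50 → break 3  [load 75/75]
  15 → break 4 (new)  [load 15/75]
  50 → break 4  [load 65/75]
  30 → break 5 (new)  [load 30/75]
  15 → break 5  [load 45/75]
  60 → break 6 (new)  [load 60/75]
  70 → break 7 (new)  [load 70/75]
7 commercial breaks opened.

7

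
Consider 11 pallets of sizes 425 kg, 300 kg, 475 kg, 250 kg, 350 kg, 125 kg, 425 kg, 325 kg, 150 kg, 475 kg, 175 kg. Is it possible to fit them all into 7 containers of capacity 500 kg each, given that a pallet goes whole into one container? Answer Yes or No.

No

Total = 3475 kg; ⌈3475/500⌉ = 7.
The bound of 7 does not rule out 7, but exhaustive search shows no assignment into 7 containers of capacity 500 kg exists — the minimum is 8.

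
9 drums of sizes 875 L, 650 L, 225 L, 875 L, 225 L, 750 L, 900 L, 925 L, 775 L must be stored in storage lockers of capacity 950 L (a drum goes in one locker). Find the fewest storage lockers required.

Total = 925 + 900 + 875 + 875 + 775 + 750 + 650 + 225 + 225 = 6200 L.
Lower bound: ⌈6200/950⌉ = 7 storage lockers.
A packing using 8 storage lockers:
  locker 1: 925 = 925
  locker 2: 900 = 900
  locker 3: 875 = 875
  locker 4: 875 = 875
  locker 5: 775 = 775
  locker 6: 750 = 750
  locker 7: 650 + 225 = 875
  locker 8: 225 = 225
No arrangement into 7 storage lockers stays within capacity, so 8 is optimal.

8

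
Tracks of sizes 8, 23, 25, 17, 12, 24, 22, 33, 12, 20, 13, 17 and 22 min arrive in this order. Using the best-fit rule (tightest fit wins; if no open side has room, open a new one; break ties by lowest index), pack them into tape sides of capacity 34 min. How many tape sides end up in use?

9

  8 → side 1 (new)  [load 8/34]
  23 → side 1  [load 31/34]
  25 → side 2 (new)  [load 25/34]
  17 → side 3 (new)  [load 17/34]
  12 → side 3  [load 29/34]
  24 → side 4 (new)  [load 24/34]
  22 → side 5 (new)  [load 22/34]
  33 → side 6 (new)  [load 33/34]
  12 → side 5  [load 34/34]
  20 → side 7 (new)  [load 20/34]
  13 → side 7  [load 33/34]
  17 → side 8 (new)  [load 17/34]
  22 → side 9 (new)  [load 22/34]
9 tape sides opened.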